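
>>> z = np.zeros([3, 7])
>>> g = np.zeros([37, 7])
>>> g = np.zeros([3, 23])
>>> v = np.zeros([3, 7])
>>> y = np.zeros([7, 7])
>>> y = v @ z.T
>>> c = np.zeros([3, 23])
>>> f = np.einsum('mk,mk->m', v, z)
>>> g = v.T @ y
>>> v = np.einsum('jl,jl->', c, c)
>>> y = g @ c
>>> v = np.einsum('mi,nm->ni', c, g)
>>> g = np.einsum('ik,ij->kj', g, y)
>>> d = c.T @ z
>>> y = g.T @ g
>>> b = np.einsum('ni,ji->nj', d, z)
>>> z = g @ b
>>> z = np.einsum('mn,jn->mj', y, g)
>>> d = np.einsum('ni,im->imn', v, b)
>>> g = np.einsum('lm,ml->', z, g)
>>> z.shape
(23, 3)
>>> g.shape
()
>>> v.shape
(7, 23)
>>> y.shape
(23, 23)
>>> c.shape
(3, 23)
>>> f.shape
(3,)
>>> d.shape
(23, 3, 7)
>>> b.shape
(23, 3)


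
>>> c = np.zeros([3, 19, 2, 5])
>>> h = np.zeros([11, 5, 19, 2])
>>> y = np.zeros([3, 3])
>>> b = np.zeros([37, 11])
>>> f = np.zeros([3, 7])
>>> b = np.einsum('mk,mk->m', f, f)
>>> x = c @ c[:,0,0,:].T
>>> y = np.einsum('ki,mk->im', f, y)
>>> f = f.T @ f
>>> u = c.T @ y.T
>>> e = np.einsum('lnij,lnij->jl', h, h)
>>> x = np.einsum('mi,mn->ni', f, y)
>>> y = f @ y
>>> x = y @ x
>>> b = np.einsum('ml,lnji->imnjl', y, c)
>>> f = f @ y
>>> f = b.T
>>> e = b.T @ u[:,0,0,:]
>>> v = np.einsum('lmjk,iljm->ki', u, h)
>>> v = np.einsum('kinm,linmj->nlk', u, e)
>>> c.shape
(3, 19, 2, 5)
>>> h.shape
(11, 5, 19, 2)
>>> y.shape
(7, 3)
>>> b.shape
(5, 7, 19, 2, 3)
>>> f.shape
(3, 2, 19, 7, 5)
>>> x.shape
(7, 7)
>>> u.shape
(5, 2, 19, 7)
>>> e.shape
(3, 2, 19, 7, 7)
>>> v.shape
(19, 3, 5)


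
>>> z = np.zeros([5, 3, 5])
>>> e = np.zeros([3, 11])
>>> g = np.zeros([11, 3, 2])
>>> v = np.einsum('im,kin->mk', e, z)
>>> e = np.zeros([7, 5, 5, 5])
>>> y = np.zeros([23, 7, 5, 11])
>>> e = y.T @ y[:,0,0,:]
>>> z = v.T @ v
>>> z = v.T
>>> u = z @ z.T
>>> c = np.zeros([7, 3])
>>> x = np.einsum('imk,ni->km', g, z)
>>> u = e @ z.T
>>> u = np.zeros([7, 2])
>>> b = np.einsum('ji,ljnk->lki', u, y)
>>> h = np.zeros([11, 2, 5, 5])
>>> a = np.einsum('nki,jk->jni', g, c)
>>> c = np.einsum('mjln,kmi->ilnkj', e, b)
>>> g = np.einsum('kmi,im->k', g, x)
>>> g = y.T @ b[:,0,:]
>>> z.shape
(5, 11)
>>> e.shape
(11, 5, 7, 11)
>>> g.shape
(11, 5, 7, 2)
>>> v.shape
(11, 5)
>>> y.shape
(23, 7, 5, 11)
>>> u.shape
(7, 2)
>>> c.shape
(2, 7, 11, 23, 5)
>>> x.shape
(2, 3)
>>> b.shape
(23, 11, 2)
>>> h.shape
(11, 2, 5, 5)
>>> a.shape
(7, 11, 2)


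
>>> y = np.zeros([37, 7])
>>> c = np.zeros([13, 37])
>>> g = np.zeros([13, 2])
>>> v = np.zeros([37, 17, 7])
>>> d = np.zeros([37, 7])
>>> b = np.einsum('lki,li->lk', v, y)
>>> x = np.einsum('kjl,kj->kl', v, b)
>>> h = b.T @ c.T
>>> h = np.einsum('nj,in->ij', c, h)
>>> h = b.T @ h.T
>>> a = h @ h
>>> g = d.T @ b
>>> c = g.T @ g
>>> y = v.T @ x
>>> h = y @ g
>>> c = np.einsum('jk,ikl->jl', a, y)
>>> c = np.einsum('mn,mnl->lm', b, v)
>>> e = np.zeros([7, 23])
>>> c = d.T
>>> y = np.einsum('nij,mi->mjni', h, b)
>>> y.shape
(37, 17, 7, 17)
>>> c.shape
(7, 37)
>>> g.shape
(7, 17)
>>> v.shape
(37, 17, 7)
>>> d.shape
(37, 7)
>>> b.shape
(37, 17)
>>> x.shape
(37, 7)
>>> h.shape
(7, 17, 17)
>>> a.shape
(17, 17)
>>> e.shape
(7, 23)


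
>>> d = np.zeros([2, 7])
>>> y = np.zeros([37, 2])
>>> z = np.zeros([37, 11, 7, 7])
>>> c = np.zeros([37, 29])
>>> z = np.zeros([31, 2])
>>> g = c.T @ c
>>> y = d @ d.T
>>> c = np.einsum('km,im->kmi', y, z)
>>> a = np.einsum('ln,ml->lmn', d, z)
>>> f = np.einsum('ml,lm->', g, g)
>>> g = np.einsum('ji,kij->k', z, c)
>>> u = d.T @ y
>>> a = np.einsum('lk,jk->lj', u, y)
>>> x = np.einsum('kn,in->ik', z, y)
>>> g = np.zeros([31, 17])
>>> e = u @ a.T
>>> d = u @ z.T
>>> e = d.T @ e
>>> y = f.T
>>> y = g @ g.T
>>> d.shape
(7, 31)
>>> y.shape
(31, 31)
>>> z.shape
(31, 2)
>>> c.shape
(2, 2, 31)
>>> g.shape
(31, 17)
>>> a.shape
(7, 2)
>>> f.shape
()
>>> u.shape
(7, 2)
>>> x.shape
(2, 31)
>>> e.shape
(31, 7)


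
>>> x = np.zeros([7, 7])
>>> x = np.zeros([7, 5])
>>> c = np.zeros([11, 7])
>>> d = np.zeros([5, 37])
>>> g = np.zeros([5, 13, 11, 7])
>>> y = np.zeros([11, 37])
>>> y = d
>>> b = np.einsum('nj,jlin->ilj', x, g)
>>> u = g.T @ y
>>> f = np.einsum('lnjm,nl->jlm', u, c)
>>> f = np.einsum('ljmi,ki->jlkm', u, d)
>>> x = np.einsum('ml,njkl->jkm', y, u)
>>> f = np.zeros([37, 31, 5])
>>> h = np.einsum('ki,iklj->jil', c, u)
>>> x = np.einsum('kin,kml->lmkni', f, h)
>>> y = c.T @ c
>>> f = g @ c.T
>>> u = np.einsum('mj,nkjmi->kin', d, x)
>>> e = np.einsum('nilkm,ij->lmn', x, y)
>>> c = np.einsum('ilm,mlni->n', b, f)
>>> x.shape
(13, 7, 37, 5, 31)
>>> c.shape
(11,)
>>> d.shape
(5, 37)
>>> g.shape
(5, 13, 11, 7)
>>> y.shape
(7, 7)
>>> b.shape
(11, 13, 5)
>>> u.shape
(7, 31, 13)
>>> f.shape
(5, 13, 11, 11)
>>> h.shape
(37, 7, 13)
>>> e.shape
(37, 31, 13)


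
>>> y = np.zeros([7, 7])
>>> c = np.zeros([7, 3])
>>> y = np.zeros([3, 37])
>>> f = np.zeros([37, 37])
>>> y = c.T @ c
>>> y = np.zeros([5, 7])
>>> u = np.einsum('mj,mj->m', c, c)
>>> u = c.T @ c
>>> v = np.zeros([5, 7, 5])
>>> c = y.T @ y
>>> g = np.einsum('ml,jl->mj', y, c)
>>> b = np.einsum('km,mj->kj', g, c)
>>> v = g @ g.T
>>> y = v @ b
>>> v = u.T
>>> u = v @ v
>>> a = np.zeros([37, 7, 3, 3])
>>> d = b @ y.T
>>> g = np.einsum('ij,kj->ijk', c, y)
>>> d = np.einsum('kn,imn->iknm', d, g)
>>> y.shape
(5, 7)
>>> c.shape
(7, 7)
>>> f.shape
(37, 37)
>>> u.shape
(3, 3)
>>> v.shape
(3, 3)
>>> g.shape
(7, 7, 5)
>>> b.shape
(5, 7)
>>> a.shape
(37, 7, 3, 3)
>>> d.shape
(7, 5, 5, 7)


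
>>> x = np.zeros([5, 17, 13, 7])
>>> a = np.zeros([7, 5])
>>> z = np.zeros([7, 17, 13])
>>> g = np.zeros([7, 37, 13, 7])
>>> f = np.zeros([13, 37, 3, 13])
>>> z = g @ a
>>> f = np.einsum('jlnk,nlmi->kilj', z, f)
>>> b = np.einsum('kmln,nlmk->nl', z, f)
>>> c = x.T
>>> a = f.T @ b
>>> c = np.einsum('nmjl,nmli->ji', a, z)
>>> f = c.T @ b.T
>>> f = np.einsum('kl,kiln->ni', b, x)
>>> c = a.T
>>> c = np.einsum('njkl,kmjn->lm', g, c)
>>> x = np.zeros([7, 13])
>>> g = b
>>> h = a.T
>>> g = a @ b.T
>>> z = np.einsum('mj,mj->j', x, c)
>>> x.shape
(7, 13)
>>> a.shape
(7, 37, 13, 13)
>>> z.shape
(13,)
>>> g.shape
(7, 37, 13, 5)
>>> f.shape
(7, 17)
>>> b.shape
(5, 13)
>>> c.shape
(7, 13)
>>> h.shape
(13, 13, 37, 7)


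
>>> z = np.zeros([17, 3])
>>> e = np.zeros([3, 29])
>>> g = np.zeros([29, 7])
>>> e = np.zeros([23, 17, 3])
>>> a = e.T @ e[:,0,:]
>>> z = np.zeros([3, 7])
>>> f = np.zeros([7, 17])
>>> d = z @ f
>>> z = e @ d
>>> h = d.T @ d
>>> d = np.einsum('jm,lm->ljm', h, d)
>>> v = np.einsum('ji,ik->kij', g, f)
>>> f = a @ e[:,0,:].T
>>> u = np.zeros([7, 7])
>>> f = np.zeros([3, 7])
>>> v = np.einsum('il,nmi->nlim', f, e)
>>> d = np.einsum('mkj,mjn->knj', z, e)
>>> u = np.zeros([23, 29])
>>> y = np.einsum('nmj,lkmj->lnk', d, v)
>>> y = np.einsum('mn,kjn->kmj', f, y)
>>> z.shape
(23, 17, 17)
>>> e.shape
(23, 17, 3)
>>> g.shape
(29, 7)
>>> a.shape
(3, 17, 3)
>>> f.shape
(3, 7)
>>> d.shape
(17, 3, 17)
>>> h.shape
(17, 17)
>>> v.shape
(23, 7, 3, 17)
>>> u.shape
(23, 29)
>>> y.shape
(23, 3, 17)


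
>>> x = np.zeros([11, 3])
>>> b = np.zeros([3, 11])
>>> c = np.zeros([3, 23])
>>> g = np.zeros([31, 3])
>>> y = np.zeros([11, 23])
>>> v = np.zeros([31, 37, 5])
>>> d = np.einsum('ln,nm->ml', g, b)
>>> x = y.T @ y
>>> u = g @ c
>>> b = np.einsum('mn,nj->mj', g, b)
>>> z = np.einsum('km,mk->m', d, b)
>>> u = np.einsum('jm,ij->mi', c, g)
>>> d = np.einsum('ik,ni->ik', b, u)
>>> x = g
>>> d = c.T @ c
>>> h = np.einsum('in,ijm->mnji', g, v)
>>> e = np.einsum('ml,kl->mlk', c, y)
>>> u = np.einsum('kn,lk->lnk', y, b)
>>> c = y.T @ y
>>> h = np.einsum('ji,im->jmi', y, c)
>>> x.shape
(31, 3)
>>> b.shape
(31, 11)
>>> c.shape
(23, 23)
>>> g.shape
(31, 3)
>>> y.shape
(11, 23)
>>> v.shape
(31, 37, 5)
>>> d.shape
(23, 23)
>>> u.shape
(31, 23, 11)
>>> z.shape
(31,)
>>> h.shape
(11, 23, 23)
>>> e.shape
(3, 23, 11)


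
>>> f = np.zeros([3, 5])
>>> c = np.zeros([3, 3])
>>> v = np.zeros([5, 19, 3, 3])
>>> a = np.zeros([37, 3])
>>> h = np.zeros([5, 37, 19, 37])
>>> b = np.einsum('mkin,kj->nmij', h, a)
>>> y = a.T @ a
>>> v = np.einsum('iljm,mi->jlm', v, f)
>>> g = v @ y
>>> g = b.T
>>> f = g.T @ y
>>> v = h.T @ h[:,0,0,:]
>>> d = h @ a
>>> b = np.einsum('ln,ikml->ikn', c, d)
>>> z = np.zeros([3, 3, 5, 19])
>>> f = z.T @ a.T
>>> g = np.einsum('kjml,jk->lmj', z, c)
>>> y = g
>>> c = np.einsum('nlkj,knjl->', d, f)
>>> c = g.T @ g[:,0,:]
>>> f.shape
(19, 5, 3, 37)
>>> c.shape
(3, 5, 3)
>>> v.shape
(37, 19, 37, 37)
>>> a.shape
(37, 3)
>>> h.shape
(5, 37, 19, 37)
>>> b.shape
(5, 37, 3)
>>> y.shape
(19, 5, 3)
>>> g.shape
(19, 5, 3)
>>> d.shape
(5, 37, 19, 3)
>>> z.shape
(3, 3, 5, 19)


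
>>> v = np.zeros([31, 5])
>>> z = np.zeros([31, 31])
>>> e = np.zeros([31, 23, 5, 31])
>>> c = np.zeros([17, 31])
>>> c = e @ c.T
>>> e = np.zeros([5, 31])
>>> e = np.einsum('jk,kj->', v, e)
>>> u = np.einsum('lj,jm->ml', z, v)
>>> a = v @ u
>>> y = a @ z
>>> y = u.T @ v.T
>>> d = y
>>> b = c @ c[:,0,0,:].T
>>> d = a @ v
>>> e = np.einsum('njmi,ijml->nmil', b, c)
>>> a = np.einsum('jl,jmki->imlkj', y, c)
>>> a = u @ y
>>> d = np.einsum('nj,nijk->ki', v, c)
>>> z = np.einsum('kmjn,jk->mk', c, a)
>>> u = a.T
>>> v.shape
(31, 5)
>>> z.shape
(23, 31)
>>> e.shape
(31, 5, 31, 17)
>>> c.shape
(31, 23, 5, 17)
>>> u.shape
(31, 5)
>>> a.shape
(5, 31)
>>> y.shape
(31, 31)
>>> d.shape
(17, 23)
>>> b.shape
(31, 23, 5, 31)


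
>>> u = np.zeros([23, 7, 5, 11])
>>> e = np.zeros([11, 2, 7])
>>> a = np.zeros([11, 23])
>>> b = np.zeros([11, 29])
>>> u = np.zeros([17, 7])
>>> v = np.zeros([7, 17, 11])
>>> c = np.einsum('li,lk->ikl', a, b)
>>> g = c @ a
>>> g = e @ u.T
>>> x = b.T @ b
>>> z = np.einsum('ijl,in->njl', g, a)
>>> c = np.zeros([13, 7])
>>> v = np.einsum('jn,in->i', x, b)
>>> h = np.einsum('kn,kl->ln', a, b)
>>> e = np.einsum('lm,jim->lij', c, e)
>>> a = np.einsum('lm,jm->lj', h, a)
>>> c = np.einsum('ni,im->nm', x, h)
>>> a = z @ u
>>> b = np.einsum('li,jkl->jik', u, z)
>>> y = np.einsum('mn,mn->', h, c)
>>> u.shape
(17, 7)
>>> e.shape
(13, 2, 11)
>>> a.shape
(23, 2, 7)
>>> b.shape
(23, 7, 2)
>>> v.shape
(11,)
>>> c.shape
(29, 23)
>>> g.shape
(11, 2, 17)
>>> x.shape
(29, 29)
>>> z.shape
(23, 2, 17)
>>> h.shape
(29, 23)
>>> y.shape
()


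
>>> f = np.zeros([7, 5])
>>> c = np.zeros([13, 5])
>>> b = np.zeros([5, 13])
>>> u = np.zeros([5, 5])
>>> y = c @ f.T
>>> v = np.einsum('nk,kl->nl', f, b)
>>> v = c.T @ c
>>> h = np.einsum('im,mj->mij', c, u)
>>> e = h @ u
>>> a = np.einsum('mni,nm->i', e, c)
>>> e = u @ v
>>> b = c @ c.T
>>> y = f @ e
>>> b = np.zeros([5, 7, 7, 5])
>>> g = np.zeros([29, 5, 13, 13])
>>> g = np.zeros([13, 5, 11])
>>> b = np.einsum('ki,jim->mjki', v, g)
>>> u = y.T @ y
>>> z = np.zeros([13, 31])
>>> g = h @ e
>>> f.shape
(7, 5)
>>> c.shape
(13, 5)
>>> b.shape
(11, 13, 5, 5)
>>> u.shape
(5, 5)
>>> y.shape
(7, 5)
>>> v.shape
(5, 5)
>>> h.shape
(5, 13, 5)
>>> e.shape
(5, 5)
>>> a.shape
(5,)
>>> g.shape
(5, 13, 5)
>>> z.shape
(13, 31)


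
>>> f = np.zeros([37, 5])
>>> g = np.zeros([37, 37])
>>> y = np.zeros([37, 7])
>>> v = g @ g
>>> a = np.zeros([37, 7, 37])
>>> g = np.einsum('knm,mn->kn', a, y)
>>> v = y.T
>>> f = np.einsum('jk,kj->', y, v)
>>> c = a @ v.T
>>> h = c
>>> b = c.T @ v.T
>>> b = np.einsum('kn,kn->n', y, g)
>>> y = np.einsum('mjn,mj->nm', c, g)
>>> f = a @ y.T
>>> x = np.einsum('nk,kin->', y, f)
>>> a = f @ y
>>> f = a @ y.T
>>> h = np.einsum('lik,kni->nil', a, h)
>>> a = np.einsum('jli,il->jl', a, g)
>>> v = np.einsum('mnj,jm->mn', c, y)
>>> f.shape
(37, 7, 7)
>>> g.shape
(37, 7)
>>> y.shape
(7, 37)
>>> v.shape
(37, 7)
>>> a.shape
(37, 7)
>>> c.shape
(37, 7, 7)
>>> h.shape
(7, 7, 37)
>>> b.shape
(7,)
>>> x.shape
()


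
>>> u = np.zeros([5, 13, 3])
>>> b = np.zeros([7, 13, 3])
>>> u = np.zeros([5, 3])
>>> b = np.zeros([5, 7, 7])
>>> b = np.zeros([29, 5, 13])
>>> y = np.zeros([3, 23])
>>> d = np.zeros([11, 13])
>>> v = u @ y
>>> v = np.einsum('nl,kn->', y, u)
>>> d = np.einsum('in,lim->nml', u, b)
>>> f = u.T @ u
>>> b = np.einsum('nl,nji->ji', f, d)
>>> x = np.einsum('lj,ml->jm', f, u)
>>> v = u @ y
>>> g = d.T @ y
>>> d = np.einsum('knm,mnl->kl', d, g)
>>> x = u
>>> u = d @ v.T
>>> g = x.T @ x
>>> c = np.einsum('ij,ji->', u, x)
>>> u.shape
(3, 5)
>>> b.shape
(13, 29)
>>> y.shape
(3, 23)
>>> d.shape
(3, 23)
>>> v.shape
(5, 23)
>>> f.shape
(3, 3)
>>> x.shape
(5, 3)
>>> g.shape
(3, 3)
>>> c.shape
()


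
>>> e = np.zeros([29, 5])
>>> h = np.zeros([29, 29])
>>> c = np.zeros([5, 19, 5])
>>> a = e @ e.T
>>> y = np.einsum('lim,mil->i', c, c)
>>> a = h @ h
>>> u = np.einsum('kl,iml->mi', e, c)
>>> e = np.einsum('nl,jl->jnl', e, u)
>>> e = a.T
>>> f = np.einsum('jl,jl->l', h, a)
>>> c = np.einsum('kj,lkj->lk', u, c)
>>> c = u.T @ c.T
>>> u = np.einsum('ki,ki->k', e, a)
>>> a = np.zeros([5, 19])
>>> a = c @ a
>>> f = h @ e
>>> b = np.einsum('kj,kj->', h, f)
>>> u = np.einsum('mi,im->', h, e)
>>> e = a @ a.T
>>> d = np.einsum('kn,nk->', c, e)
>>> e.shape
(5, 5)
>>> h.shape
(29, 29)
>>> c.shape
(5, 5)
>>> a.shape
(5, 19)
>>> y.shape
(19,)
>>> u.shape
()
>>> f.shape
(29, 29)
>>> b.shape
()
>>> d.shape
()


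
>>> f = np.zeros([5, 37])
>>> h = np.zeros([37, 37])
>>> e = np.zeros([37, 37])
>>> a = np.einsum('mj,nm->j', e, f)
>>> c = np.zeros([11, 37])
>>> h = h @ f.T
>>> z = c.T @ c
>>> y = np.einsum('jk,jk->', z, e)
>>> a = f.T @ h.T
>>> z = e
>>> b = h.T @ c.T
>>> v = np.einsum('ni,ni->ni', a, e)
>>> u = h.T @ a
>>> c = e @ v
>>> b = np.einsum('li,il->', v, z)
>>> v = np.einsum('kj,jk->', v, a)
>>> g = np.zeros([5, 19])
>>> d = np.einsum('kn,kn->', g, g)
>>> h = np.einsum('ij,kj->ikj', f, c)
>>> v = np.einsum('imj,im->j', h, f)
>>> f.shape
(5, 37)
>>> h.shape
(5, 37, 37)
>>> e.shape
(37, 37)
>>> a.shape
(37, 37)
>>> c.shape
(37, 37)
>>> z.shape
(37, 37)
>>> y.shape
()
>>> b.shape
()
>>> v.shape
(37,)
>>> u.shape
(5, 37)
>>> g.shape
(5, 19)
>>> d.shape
()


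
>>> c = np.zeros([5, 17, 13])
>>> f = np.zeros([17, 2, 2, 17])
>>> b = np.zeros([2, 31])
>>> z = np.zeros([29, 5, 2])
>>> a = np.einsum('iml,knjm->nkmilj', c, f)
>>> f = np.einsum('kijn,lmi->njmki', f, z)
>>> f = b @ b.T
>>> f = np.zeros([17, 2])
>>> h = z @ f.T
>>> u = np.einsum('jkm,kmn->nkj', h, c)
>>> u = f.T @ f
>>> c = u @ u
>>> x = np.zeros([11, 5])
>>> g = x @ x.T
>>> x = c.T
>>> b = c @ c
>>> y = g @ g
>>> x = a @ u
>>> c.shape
(2, 2)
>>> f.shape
(17, 2)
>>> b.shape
(2, 2)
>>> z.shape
(29, 5, 2)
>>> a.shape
(2, 17, 17, 5, 13, 2)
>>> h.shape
(29, 5, 17)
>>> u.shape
(2, 2)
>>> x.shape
(2, 17, 17, 5, 13, 2)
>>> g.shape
(11, 11)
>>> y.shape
(11, 11)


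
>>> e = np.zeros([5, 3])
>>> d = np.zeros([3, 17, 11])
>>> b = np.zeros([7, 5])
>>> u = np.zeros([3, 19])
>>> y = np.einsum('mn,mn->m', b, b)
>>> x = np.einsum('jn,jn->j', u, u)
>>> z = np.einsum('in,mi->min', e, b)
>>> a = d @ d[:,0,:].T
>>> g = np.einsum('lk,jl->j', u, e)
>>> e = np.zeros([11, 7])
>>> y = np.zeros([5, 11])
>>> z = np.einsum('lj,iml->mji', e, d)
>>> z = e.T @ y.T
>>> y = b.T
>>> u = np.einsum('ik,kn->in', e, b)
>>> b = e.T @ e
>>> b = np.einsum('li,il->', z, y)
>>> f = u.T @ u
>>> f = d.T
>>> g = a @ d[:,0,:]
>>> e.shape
(11, 7)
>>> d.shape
(3, 17, 11)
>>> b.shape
()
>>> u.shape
(11, 5)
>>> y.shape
(5, 7)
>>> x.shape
(3,)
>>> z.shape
(7, 5)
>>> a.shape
(3, 17, 3)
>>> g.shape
(3, 17, 11)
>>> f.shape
(11, 17, 3)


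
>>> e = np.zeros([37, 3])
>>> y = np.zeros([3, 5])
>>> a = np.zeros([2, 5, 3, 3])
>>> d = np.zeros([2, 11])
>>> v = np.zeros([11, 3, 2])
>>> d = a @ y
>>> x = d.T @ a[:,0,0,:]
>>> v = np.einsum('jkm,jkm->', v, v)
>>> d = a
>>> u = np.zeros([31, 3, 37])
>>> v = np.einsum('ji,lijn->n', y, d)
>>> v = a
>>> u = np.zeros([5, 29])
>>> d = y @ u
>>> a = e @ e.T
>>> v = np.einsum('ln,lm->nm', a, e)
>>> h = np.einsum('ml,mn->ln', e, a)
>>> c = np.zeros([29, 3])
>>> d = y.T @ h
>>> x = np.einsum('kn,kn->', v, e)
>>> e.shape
(37, 3)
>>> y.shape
(3, 5)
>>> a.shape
(37, 37)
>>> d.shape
(5, 37)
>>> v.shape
(37, 3)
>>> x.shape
()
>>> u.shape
(5, 29)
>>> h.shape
(3, 37)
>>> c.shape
(29, 3)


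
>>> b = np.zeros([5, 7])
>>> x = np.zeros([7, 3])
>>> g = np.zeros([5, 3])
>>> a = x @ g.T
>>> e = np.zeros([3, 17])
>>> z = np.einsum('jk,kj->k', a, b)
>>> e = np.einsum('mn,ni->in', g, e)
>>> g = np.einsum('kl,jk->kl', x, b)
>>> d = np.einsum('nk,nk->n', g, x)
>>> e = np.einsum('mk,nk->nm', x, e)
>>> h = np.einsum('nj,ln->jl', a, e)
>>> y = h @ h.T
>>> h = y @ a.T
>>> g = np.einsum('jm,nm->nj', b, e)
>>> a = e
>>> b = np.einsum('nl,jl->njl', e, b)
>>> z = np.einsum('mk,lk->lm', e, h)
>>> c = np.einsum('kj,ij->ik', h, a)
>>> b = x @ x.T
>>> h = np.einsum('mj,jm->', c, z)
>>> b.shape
(7, 7)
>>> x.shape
(7, 3)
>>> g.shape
(17, 5)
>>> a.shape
(17, 7)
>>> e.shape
(17, 7)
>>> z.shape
(5, 17)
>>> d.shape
(7,)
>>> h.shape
()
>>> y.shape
(5, 5)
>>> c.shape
(17, 5)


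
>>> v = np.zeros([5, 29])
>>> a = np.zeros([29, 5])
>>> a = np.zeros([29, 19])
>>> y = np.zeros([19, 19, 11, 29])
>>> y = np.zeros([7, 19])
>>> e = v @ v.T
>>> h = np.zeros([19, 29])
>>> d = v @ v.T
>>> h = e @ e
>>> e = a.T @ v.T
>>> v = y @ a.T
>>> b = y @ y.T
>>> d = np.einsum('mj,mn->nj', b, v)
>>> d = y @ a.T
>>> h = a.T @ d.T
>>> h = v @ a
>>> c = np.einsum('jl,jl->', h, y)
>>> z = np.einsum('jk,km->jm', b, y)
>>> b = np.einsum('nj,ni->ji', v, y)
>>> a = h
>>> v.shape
(7, 29)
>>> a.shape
(7, 19)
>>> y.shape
(7, 19)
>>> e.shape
(19, 5)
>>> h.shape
(7, 19)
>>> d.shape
(7, 29)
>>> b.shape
(29, 19)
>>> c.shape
()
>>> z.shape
(7, 19)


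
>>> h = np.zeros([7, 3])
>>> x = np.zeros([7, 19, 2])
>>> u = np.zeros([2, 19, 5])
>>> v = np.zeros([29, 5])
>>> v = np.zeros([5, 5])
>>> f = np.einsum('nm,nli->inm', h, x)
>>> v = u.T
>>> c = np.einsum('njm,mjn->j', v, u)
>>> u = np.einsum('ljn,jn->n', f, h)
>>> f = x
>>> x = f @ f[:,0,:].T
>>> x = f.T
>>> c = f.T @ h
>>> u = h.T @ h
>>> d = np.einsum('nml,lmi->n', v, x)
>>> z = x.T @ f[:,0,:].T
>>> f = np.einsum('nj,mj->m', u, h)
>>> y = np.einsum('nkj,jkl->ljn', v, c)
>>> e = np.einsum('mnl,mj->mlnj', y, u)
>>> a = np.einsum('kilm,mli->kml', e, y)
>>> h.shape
(7, 3)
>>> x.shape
(2, 19, 7)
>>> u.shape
(3, 3)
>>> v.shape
(5, 19, 2)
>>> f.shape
(7,)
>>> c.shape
(2, 19, 3)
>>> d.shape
(5,)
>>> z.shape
(7, 19, 7)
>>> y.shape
(3, 2, 5)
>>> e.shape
(3, 5, 2, 3)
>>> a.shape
(3, 3, 2)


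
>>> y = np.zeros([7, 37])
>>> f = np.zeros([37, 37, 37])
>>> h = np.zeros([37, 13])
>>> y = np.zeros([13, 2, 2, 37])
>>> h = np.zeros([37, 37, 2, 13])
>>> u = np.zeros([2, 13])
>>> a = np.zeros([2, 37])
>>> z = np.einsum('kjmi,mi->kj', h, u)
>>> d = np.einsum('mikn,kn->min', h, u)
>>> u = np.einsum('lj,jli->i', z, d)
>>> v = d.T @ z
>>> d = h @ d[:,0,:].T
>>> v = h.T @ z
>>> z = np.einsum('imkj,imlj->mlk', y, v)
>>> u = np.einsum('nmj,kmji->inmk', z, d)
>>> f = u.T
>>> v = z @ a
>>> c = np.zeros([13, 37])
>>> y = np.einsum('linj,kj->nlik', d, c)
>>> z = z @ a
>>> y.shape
(2, 37, 37, 13)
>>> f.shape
(37, 37, 2, 37)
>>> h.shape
(37, 37, 2, 13)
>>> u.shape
(37, 2, 37, 37)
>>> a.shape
(2, 37)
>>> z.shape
(2, 37, 37)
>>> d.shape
(37, 37, 2, 37)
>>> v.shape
(2, 37, 37)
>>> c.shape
(13, 37)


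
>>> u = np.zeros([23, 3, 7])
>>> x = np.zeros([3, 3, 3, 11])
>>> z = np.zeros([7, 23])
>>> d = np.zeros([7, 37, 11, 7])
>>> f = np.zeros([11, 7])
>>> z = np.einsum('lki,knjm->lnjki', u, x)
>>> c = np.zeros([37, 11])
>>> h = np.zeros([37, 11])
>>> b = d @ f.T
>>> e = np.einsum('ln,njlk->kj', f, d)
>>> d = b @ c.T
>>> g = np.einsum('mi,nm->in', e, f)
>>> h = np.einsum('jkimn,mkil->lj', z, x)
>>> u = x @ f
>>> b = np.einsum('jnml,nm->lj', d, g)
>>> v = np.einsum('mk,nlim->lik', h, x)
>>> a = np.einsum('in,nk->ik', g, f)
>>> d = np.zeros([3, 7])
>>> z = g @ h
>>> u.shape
(3, 3, 3, 7)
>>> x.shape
(3, 3, 3, 11)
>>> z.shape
(37, 23)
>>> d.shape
(3, 7)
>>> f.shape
(11, 7)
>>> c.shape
(37, 11)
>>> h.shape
(11, 23)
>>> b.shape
(37, 7)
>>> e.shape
(7, 37)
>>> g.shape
(37, 11)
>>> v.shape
(3, 3, 23)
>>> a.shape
(37, 7)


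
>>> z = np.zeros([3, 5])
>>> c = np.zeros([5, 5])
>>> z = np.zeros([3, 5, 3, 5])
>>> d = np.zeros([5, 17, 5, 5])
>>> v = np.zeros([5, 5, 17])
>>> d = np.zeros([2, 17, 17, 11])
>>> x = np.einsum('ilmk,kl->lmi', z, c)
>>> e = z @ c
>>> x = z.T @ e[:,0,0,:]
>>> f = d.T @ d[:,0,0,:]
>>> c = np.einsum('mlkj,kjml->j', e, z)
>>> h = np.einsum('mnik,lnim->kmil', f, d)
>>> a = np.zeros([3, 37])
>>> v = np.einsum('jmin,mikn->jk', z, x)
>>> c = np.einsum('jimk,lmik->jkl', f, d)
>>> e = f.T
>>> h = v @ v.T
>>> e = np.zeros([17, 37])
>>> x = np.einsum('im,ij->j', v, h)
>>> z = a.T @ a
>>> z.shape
(37, 37)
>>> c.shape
(11, 11, 2)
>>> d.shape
(2, 17, 17, 11)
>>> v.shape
(3, 5)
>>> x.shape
(3,)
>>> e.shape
(17, 37)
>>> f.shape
(11, 17, 17, 11)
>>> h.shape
(3, 3)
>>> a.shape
(3, 37)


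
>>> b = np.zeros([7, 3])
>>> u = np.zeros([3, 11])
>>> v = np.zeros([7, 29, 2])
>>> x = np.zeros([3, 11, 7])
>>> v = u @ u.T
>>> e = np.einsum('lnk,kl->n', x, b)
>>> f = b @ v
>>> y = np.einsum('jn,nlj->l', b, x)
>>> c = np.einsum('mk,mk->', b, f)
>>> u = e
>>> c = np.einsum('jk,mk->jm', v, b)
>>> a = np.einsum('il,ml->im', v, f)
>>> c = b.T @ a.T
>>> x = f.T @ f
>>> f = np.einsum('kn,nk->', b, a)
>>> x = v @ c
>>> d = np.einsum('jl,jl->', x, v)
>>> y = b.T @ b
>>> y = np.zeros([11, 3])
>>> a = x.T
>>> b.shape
(7, 3)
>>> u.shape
(11,)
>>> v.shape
(3, 3)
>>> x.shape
(3, 3)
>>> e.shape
(11,)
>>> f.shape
()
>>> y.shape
(11, 3)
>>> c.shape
(3, 3)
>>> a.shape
(3, 3)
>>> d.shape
()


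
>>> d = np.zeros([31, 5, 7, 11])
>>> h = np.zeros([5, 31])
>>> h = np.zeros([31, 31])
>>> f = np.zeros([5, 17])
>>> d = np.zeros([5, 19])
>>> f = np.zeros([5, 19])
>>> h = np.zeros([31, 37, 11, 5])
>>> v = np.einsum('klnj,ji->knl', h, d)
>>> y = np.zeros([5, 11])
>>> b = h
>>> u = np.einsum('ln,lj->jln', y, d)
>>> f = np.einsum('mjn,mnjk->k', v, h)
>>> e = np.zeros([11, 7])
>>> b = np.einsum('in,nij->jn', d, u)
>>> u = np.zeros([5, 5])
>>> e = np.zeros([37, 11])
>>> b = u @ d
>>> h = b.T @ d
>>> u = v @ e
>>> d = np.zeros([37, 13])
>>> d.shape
(37, 13)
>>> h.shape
(19, 19)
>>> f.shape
(5,)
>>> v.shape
(31, 11, 37)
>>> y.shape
(5, 11)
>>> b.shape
(5, 19)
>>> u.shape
(31, 11, 11)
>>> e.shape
(37, 11)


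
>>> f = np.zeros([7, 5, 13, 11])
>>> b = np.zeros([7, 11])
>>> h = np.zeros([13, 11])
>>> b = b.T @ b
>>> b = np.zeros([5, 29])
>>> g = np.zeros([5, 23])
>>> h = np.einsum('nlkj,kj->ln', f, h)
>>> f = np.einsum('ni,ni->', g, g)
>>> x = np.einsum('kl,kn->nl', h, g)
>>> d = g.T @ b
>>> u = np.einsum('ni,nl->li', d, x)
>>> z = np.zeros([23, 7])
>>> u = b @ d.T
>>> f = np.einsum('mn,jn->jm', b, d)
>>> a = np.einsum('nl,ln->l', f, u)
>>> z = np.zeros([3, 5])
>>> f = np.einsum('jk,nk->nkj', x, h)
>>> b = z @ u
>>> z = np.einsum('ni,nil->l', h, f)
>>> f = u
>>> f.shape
(5, 23)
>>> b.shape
(3, 23)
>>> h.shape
(5, 7)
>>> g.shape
(5, 23)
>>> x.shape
(23, 7)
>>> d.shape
(23, 29)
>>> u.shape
(5, 23)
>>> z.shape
(23,)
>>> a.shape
(5,)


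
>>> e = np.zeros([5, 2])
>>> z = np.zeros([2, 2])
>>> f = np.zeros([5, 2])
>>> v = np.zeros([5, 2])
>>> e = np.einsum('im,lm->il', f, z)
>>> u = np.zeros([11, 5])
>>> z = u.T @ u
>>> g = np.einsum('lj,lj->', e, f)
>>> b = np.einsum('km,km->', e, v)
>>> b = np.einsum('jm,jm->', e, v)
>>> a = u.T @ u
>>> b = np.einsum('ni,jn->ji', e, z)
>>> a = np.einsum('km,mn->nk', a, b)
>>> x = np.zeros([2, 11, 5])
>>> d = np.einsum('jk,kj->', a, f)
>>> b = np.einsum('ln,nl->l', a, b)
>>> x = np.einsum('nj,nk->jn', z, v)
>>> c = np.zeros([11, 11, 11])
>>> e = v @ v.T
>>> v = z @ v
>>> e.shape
(5, 5)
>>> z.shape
(5, 5)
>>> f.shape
(5, 2)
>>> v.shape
(5, 2)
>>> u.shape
(11, 5)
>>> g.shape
()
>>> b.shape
(2,)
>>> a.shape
(2, 5)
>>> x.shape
(5, 5)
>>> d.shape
()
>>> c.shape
(11, 11, 11)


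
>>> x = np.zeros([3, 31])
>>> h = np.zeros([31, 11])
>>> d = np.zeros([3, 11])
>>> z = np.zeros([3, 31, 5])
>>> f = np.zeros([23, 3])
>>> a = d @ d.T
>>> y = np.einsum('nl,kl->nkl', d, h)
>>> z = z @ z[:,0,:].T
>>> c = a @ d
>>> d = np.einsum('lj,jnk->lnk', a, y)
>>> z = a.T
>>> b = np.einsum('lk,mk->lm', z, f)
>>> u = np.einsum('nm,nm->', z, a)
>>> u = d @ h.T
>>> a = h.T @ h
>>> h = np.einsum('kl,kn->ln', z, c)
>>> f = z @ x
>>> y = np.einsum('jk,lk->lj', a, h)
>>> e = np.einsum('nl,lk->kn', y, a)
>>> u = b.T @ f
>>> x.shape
(3, 31)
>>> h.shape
(3, 11)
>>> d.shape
(3, 31, 11)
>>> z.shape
(3, 3)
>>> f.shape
(3, 31)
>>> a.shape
(11, 11)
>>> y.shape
(3, 11)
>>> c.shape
(3, 11)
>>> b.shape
(3, 23)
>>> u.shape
(23, 31)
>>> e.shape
(11, 3)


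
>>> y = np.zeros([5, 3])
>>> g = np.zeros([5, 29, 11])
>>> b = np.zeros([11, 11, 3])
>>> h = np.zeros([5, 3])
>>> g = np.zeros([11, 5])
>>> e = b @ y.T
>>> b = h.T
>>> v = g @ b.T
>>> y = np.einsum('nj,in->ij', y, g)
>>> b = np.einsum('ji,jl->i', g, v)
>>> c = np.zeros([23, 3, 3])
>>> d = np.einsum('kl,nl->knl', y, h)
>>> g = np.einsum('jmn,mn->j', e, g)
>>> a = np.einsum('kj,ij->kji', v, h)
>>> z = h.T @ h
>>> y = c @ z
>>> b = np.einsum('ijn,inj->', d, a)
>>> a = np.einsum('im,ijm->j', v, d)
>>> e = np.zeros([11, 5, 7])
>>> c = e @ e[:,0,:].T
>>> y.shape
(23, 3, 3)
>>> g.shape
(11,)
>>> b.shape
()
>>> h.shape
(5, 3)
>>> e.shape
(11, 5, 7)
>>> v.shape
(11, 3)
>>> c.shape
(11, 5, 11)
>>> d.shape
(11, 5, 3)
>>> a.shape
(5,)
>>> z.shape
(3, 3)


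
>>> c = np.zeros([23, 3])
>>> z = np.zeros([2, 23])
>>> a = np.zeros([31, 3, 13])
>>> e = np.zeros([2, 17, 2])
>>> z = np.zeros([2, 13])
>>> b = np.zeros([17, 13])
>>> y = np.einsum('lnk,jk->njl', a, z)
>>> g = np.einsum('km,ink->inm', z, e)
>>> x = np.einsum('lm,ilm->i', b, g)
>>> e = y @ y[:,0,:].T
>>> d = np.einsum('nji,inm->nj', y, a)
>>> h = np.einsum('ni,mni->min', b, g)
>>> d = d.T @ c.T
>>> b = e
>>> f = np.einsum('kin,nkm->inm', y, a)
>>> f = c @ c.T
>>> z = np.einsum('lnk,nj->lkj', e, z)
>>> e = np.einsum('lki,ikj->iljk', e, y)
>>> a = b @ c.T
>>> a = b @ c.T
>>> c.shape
(23, 3)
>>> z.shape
(3, 3, 13)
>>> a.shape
(3, 2, 23)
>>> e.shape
(3, 3, 31, 2)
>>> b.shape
(3, 2, 3)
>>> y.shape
(3, 2, 31)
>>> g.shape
(2, 17, 13)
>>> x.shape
(2,)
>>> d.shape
(2, 23)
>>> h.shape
(2, 13, 17)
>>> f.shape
(23, 23)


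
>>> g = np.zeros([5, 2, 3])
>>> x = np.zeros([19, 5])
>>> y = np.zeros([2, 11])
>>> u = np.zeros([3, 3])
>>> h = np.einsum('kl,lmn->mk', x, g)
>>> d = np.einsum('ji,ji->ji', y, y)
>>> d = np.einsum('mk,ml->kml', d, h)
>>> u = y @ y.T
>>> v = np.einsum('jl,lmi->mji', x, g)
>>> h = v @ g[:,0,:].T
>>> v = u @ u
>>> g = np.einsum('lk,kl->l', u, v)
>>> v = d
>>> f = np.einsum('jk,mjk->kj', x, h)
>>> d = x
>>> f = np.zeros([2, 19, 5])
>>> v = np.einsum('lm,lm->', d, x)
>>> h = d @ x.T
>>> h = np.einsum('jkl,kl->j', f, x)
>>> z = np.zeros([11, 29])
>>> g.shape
(2,)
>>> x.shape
(19, 5)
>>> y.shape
(2, 11)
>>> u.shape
(2, 2)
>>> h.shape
(2,)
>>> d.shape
(19, 5)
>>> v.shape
()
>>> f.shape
(2, 19, 5)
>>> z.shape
(11, 29)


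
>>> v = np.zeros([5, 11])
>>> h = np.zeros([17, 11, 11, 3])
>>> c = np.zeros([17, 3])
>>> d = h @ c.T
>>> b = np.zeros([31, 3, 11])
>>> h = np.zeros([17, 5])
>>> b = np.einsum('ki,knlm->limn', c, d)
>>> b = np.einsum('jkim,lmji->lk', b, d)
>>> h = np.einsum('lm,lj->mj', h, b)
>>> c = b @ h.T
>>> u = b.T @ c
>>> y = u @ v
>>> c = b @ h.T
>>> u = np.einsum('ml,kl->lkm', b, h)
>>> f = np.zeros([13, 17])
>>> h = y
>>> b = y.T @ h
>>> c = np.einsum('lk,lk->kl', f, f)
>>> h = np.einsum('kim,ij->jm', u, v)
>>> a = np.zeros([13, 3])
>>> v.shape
(5, 11)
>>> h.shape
(11, 17)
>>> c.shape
(17, 13)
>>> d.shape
(17, 11, 11, 17)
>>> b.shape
(11, 11)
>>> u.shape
(3, 5, 17)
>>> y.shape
(3, 11)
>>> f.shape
(13, 17)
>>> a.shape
(13, 3)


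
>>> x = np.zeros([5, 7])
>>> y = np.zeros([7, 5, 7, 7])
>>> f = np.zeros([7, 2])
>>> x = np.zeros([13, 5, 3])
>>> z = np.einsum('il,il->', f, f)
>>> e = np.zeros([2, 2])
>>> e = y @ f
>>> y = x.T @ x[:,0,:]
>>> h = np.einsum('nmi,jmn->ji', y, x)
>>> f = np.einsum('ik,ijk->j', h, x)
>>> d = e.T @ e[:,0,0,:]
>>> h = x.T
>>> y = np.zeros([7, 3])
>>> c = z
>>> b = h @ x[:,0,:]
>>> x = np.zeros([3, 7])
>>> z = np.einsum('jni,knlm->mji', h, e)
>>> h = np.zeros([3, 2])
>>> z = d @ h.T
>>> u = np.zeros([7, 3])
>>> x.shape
(3, 7)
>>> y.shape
(7, 3)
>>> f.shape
(5,)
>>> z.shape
(2, 7, 5, 3)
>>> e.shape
(7, 5, 7, 2)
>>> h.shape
(3, 2)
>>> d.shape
(2, 7, 5, 2)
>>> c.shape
()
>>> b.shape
(3, 5, 3)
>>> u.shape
(7, 3)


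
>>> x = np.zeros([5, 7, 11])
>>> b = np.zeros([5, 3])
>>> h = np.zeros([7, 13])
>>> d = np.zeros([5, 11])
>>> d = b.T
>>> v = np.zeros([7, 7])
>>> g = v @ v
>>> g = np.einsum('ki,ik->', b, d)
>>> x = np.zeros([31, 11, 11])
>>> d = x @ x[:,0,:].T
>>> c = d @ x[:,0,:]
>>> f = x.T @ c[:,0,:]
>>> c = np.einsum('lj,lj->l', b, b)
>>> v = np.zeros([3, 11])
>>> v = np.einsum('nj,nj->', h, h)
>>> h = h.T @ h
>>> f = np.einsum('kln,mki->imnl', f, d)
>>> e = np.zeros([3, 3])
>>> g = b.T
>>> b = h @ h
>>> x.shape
(31, 11, 11)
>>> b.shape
(13, 13)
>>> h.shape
(13, 13)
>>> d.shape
(31, 11, 31)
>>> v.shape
()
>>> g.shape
(3, 5)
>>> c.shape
(5,)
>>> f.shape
(31, 31, 11, 11)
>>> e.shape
(3, 3)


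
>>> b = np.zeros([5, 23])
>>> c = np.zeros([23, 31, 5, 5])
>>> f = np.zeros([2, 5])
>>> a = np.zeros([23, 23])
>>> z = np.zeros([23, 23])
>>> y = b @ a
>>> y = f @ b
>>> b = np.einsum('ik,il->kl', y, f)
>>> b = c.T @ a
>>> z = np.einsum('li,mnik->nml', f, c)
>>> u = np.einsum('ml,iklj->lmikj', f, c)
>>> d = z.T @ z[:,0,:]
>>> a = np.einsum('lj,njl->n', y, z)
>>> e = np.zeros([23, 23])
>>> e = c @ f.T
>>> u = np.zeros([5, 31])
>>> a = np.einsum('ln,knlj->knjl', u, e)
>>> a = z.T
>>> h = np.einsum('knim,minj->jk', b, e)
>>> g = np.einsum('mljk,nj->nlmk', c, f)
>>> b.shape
(5, 5, 31, 23)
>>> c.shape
(23, 31, 5, 5)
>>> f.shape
(2, 5)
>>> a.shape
(2, 23, 31)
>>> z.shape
(31, 23, 2)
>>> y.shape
(2, 23)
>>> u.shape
(5, 31)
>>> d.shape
(2, 23, 2)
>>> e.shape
(23, 31, 5, 2)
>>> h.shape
(2, 5)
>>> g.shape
(2, 31, 23, 5)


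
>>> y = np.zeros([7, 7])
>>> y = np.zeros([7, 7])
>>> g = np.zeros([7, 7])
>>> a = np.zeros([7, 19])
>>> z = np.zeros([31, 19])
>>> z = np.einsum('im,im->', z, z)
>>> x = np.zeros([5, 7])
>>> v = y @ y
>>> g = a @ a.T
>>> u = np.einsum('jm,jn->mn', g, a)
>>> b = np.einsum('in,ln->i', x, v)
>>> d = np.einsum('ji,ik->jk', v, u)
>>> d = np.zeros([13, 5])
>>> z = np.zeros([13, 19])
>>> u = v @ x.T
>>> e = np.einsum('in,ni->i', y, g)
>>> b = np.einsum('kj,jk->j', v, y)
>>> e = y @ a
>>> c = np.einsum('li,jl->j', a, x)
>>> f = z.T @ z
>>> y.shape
(7, 7)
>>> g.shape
(7, 7)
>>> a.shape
(7, 19)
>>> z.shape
(13, 19)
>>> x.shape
(5, 7)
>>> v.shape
(7, 7)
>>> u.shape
(7, 5)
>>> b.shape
(7,)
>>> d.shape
(13, 5)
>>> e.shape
(7, 19)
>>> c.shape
(5,)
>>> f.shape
(19, 19)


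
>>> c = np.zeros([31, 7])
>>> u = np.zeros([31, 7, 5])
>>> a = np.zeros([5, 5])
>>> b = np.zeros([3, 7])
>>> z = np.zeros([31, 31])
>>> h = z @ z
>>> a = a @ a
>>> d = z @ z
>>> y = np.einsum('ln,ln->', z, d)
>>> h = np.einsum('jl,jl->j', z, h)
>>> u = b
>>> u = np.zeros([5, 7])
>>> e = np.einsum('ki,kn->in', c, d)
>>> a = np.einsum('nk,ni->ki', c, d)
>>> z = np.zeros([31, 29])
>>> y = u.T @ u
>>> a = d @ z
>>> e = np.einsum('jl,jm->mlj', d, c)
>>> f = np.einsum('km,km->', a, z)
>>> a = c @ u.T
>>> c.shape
(31, 7)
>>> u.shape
(5, 7)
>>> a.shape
(31, 5)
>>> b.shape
(3, 7)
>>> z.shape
(31, 29)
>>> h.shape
(31,)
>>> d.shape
(31, 31)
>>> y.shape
(7, 7)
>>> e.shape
(7, 31, 31)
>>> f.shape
()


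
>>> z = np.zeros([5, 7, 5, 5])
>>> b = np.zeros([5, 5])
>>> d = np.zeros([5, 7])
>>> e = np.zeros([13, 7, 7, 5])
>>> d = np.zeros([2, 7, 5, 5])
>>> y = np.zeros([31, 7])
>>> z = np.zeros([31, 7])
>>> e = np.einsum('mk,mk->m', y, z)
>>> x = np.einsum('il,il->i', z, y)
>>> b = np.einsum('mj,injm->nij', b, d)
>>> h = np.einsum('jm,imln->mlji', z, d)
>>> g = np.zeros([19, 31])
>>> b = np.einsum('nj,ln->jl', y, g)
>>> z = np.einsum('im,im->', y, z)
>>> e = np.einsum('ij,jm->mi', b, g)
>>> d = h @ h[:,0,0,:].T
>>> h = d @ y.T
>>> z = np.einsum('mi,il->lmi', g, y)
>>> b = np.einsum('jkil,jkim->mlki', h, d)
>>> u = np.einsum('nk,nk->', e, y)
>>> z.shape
(7, 19, 31)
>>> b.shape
(7, 31, 5, 31)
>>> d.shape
(7, 5, 31, 7)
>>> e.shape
(31, 7)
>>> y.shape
(31, 7)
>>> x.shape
(31,)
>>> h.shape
(7, 5, 31, 31)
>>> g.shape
(19, 31)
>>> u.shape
()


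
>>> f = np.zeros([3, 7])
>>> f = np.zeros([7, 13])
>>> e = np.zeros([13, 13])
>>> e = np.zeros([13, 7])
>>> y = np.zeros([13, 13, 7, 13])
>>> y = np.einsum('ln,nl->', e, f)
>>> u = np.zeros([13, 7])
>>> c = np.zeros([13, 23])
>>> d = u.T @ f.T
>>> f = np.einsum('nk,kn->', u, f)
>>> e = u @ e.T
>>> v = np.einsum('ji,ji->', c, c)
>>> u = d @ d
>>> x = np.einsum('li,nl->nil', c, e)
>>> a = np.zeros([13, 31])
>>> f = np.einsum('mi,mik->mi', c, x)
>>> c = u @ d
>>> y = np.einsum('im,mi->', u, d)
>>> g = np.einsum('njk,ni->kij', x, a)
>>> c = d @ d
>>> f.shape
(13, 23)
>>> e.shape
(13, 13)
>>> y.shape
()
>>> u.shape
(7, 7)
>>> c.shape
(7, 7)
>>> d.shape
(7, 7)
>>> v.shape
()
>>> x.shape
(13, 23, 13)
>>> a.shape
(13, 31)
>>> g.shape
(13, 31, 23)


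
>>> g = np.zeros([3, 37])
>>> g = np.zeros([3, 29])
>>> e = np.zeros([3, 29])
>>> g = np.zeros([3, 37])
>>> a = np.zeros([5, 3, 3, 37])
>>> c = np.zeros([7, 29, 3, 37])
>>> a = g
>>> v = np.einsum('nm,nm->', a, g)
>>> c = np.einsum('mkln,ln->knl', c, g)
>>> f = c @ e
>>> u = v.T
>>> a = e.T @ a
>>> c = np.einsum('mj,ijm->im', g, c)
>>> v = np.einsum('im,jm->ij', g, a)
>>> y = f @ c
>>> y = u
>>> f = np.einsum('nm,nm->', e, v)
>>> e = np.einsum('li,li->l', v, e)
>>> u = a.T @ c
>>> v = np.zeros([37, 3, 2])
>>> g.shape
(3, 37)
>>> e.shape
(3,)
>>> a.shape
(29, 37)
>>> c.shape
(29, 3)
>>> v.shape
(37, 3, 2)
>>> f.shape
()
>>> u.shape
(37, 3)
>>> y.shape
()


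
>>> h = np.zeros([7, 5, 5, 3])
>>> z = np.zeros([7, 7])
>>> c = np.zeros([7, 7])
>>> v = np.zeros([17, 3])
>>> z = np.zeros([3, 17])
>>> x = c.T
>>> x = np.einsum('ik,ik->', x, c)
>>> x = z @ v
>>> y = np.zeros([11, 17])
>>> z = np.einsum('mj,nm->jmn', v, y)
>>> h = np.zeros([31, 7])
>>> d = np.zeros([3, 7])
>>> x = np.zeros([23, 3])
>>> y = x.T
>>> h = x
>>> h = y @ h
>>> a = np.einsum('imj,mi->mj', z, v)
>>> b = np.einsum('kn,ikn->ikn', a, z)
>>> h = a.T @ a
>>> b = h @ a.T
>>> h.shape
(11, 11)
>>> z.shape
(3, 17, 11)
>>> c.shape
(7, 7)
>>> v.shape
(17, 3)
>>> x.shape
(23, 3)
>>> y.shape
(3, 23)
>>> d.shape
(3, 7)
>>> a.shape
(17, 11)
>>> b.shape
(11, 17)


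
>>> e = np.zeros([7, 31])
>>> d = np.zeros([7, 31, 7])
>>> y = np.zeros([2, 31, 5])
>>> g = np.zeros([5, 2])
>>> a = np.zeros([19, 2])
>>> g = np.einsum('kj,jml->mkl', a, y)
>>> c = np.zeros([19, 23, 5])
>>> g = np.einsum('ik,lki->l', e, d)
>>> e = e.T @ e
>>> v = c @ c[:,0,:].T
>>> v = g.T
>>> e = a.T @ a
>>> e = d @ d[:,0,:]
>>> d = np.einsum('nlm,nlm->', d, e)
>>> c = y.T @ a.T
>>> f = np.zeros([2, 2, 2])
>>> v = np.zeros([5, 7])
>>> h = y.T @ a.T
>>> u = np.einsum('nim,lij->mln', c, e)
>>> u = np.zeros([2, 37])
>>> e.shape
(7, 31, 7)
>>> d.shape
()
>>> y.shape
(2, 31, 5)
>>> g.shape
(7,)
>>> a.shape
(19, 2)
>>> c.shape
(5, 31, 19)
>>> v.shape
(5, 7)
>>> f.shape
(2, 2, 2)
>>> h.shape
(5, 31, 19)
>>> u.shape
(2, 37)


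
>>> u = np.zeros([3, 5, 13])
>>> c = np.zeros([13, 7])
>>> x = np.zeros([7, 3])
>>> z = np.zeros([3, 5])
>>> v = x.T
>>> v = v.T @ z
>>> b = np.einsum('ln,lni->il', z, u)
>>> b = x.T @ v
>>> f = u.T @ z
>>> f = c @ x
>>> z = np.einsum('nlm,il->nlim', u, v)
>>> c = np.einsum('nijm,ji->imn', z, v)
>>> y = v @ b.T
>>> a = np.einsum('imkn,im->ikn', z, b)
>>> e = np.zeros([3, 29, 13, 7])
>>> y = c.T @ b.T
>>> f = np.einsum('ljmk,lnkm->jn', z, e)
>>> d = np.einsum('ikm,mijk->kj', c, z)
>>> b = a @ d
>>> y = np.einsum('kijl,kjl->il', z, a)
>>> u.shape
(3, 5, 13)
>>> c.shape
(5, 13, 3)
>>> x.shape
(7, 3)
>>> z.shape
(3, 5, 7, 13)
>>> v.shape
(7, 5)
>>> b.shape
(3, 7, 7)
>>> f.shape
(5, 29)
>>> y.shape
(5, 13)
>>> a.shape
(3, 7, 13)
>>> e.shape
(3, 29, 13, 7)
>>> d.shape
(13, 7)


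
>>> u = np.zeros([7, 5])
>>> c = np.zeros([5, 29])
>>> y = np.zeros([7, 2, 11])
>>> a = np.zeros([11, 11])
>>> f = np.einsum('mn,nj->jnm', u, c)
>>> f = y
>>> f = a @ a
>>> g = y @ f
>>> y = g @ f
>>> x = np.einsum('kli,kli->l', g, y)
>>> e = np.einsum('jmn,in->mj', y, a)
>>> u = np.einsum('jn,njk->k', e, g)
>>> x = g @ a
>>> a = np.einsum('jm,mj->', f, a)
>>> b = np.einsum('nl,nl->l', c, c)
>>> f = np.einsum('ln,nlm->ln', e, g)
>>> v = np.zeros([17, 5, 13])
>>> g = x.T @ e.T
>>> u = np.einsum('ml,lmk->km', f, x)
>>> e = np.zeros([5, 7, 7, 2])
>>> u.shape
(11, 2)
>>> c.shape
(5, 29)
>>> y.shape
(7, 2, 11)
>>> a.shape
()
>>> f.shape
(2, 7)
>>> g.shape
(11, 2, 2)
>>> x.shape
(7, 2, 11)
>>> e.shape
(5, 7, 7, 2)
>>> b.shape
(29,)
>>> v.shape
(17, 5, 13)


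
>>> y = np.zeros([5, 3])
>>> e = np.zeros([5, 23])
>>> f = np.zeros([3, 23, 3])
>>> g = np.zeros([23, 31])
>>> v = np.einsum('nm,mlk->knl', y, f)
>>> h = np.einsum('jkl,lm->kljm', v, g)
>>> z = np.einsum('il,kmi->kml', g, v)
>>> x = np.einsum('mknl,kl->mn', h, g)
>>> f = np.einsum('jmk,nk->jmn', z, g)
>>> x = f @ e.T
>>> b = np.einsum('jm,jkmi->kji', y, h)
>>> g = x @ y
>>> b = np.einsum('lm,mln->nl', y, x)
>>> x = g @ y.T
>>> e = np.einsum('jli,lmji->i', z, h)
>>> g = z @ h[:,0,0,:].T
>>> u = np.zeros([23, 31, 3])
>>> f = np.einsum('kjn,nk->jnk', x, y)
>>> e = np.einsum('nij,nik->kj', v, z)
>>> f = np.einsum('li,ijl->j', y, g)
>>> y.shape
(5, 3)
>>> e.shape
(31, 23)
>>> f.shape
(5,)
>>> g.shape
(3, 5, 5)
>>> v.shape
(3, 5, 23)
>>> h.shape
(5, 23, 3, 31)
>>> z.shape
(3, 5, 31)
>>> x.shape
(3, 5, 5)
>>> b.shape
(5, 5)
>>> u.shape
(23, 31, 3)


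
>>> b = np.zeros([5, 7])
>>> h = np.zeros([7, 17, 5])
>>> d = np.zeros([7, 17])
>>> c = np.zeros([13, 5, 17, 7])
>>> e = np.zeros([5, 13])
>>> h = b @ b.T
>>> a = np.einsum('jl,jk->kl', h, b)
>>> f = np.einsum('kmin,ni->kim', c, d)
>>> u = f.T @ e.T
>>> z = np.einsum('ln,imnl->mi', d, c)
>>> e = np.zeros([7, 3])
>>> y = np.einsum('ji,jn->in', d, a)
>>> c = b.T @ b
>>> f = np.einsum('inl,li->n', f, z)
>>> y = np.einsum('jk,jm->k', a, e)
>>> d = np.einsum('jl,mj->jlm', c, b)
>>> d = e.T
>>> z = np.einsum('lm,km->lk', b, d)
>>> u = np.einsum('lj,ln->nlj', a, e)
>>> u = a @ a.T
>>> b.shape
(5, 7)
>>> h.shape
(5, 5)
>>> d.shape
(3, 7)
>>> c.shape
(7, 7)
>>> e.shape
(7, 3)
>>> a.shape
(7, 5)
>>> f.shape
(17,)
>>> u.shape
(7, 7)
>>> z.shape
(5, 3)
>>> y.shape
(5,)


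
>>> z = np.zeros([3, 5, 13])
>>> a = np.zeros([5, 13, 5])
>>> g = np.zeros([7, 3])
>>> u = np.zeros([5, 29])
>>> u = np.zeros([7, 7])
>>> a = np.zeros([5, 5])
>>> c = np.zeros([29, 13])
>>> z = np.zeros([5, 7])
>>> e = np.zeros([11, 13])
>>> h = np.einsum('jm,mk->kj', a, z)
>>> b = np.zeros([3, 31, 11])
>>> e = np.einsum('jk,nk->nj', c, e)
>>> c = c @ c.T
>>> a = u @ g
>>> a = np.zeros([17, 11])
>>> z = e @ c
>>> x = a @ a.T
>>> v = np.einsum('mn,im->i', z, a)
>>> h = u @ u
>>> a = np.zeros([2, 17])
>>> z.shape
(11, 29)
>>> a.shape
(2, 17)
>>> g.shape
(7, 3)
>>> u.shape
(7, 7)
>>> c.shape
(29, 29)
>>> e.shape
(11, 29)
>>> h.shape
(7, 7)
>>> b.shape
(3, 31, 11)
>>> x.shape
(17, 17)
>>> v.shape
(17,)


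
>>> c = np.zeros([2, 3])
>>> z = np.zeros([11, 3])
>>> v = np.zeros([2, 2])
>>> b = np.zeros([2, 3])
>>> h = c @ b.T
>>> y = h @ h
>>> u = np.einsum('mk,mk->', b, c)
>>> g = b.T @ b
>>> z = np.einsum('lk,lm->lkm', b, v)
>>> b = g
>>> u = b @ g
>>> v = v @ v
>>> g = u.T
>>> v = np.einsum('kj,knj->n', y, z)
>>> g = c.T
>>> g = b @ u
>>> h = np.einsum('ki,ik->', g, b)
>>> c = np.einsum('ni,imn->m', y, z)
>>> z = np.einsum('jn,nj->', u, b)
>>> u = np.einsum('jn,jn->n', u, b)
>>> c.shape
(3,)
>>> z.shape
()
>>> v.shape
(3,)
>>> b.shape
(3, 3)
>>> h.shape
()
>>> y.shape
(2, 2)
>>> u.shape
(3,)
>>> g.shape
(3, 3)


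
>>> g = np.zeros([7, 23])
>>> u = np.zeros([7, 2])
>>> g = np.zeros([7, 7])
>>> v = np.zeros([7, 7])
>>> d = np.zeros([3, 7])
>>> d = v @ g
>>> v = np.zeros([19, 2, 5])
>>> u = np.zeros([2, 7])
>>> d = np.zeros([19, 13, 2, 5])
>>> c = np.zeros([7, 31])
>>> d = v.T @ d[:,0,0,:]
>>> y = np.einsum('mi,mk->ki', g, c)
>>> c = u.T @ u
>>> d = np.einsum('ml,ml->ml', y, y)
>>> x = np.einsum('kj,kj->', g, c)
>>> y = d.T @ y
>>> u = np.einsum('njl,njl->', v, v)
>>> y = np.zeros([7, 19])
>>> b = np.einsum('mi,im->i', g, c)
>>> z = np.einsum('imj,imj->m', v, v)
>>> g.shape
(7, 7)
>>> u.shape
()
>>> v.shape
(19, 2, 5)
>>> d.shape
(31, 7)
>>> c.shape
(7, 7)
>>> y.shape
(7, 19)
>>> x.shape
()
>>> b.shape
(7,)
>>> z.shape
(2,)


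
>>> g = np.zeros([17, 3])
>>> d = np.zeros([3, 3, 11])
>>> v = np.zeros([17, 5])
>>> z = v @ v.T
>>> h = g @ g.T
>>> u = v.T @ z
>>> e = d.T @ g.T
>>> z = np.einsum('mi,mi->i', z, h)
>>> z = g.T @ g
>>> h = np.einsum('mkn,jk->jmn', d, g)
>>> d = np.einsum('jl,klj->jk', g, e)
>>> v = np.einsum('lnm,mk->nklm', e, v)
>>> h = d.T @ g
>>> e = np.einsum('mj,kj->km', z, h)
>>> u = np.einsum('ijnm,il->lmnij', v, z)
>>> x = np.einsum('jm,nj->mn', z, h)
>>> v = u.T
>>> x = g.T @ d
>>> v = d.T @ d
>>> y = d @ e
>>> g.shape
(17, 3)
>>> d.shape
(17, 11)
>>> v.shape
(11, 11)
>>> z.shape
(3, 3)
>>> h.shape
(11, 3)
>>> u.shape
(3, 17, 11, 3, 5)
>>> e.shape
(11, 3)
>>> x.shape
(3, 11)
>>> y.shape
(17, 3)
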